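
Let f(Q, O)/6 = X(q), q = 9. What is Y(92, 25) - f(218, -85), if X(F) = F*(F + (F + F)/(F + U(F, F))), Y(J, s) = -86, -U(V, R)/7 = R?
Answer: -554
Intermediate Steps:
U(V, R) = -7*R
X(F) = F*(-⅓ + F) (X(F) = F*(F + (F + F)/(F - 7*F)) = F*(F + (2*F)/((-6*F))) = F*(F + (2*F)*(-1/(6*F))) = F*(F - ⅓) = F*(-⅓ + F))
f(Q, O) = 468 (f(Q, O) = 6*(9*(-⅓ + 9)) = 6*(9*(26/3)) = 6*78 = 468)
Y(92, 25) - f(218, -85) = -86 - 1*468 = -86 - 468 = -554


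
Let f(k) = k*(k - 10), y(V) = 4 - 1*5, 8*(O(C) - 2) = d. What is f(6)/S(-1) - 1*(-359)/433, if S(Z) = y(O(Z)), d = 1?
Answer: 10751/433 ≈ 24.829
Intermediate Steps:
O(C) = 17/8 (O(C) = 2 + (1/8)*1 = 2 + 1/8 = 17/8)
y(V) = -1 (y(V) = 4 - 5 = -1)
S(Z) = -1
f(k) = k*(-10 + k)
f(6)/S(-1) - 1*(-359)/433 = (6*(-10 + 6))/(-1) - 1*(-359)/433 = (6*(-4))*(-1) + 359*(1/433) = -24*(-1) + 359/433 = 24 + 359/433 = 10751/433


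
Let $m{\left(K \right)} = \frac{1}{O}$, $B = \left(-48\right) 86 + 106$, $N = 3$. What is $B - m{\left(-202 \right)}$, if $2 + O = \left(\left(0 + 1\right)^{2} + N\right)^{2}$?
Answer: $- \frac{56309}{14} \approx -4022.1$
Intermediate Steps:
$B = -4022$ ($B = -4128 + 106 = -4022$)
$O = 14$ ($O = -2 + \left(\left(0 + 1\right)^{2} + 3\right)^{2} = -2 + \left(1^{2} + 3\right)^{2} = -2 + \left(1 + 3\right)^{2} = -2 + 4^{2} = -2 + 16 = 14$)
$m{\left(K \right)} = \frac{1}{14}$
$B - m{\left(-202 \right)} = -4022 - \frac{1}{14} = - \frac{56309}{14}$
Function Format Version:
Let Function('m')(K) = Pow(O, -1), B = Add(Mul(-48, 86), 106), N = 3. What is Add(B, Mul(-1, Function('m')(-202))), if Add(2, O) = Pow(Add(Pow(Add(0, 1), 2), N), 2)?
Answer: Rational(-56309, 14) ≈ -4022.1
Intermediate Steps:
B = -4022 (B = Add(-4128, 106) = -4022)
O = 14 (O = Add(-2, Pow(Add(Pow(Add(0, 1), 2), 3), 2)) = Add(-2, Pow(Add(Pow(1, 2), 3), 2)) = Add(-2, Pow(Add(1, 3), 2)) = Add(-2, Pow(4, 2)) = Add(-2, 16) = 14)
Function('m')(K) = Rational(1, 14) (Function('m')(K) = Pow(14, -1) = Rational(1, 14))
Add(B, Mul(-1, Function('m')(-202))) = Add(-4022, Mul(-1, Rational(1, 14))) = Add(-4022, Rational(-1, 14)) = Rational(-56309, 14)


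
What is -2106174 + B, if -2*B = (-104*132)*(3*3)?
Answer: -2044398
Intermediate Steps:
B = 61776 (B = -(-104*132)*3*3/2 = -(-6864)*9 = -½*(-123552) = 61776)
-2106174 + B = -2106174 + 61776 = -2044398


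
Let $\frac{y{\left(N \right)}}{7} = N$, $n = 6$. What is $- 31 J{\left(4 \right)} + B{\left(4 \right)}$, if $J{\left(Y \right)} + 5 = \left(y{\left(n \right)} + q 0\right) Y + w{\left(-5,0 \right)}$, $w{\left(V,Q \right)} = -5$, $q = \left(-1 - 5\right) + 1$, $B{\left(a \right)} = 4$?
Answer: $-4894$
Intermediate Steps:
$y{\left(N \right)} = 7 N$
$q = -5$ ($q = -6 + 1 = -5$)
$J{\left(Y \right)} = -10 + 42 Y$ ($J{\left(Y \right)} = -5 + \left(\left(7 \cdot 6 - 0\right) Y - 5\right) = -5 + \left(\left(42 + 0\right) Y - 5\right) = -5 + \left(42 Y - 5\right) = -5 + \left(-5 + 42 Y\right) = -10 + 42 Y$)
$- 31 J{\left(4 \right)} + B{\left(4 \right)} = - 31 \left(-10 + 42 \cdot 4\right) + 4 = - 31 \left(-10 + 168\right) + 4 = \left(-31\right) 158 + 4 = -4898 + 4 = -4894$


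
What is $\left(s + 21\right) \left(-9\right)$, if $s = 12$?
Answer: $-297$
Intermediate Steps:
$\left(s + 21\right) \left(-9\right) = \left(12 + 21\right) \left(-9\right) = 33 \left(-9\right) = -297$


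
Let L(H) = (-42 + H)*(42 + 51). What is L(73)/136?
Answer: 2883/136 ≈ 21.199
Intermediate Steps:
L(H) = -3906 + 93*H (L(H) = (-42 + H)*93 = -3906 + 93*H)
L(73)/136 = (-3906 + 93*73)/136 = (-3906 + 6789)*(1/136) = 2883*(1/136) = 2883/136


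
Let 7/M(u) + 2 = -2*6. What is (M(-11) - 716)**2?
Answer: 2053489/4 ≈ 5.1337e+5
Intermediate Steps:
M(u) = -1/2 (M(u) = 7/(-2 - 2*6) = 7/(-2 - 12) = 7/(-14) = 7*(-1/14) = -1/2)
(M(-11) - 716)**2 = (-1/2 - 716)**2 = (-1433/2)**2 = 2053489/4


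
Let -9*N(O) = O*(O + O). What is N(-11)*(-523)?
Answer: 126566/9 ≈ 14063.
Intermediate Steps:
N(O) = -2*O**2/9 (N(O) = -O*(O + O)/9 = -O*2*O/9 = -2*O**2/9)
N(-11)*(-523) = -2/9*(-11)**2*(-523) = -2/9*121*(-523) = -242/9*(-523) = 126566/9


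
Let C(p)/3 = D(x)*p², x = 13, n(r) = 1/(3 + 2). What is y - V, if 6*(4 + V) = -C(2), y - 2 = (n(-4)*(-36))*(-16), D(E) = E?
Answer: 736/5 ≈ 147.20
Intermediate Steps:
n(r) = ⅕ (n(r) = 1/5 = ⅕)
C(p) = 39*p² (C(p) = 3*(13*p²) = 39*p²)
y = 586/5 (y = 2 + ((⅕)*(-36))*(-16) = 2 - 36/5*(-16) = 2 + 576/5 = 586/5 ≈ 117.20)
V = -30 (V = -4 + (-39*2²)/6 = -4 + (-39*4)/6 = -4 + (-1*156)/6 = -4 + (⅙)*(-156) = -4 - 26 = -30)
y - V = 586/5 - 1*(-30) = 586/5 + 30 = 736/5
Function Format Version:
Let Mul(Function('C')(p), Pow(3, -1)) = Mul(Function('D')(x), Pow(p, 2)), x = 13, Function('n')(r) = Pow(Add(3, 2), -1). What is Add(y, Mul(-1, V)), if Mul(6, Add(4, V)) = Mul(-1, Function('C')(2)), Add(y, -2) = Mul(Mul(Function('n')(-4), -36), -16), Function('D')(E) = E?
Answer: Rational(736, 5) ≈ 147.20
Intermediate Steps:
Function('n')(r) = Rational(1, 5) (Function('n')(r) = Pow(5, -1) = Rational(1, 5))
Function('C')(p) = Mul(39, Pow(p, 2)) (Function('C')(p) = Mul(3, Mul(13, Pow(p, 2))) = Mul(39, Pow(p, 2)))
y = Rational(586, 5) (y = Add(2, Mul(Mul(Rational(1, 5), -36), -16)) = Add(2, Mul(Rational(-36, 5), -16)) = Add(2, Rational(576, 5)) = Rational(586, 5) ≈ 117.20)
V = -30 (V = Add(-4, Mul(Rational(1, 6), Mul(-1, Mul(39, Pow(2, 2))))) = Add(-4, Mul(Rational(1, 6), Mul(-1, Mul(39, 4)))) = Add(-4, Mul(Rational(1, 6), Mul(-1, 156))) = Add(-4, Mul(Rational(1, 6), -156)) = Add(-4, -26) = -30)
Add(y, Mul(-1, V)) = Add(Rational(586, 5), Mul(-1, -30)) = Add(Rational(586, 5), 30) = Rational(736, 5)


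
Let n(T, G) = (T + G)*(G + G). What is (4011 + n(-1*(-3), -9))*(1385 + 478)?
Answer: 7673697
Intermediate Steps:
n(T, G) = 2*G*(G + T) (n(T, G) = (G + T)*(2*G) = 2*G*(G + T))
(4011 + n(-1*(-3), -9))*(1385 + 478) = (4011 + 2*(-9)*(-9 - 1*(-3)))*(1385 + 478) = (4011 + 2*(-9)*(-9 + 3))*1863 = (4011 + 2*(-9)*(-6))*1863 = (4011 + 108)*1863 = 4119*1863 = 7673697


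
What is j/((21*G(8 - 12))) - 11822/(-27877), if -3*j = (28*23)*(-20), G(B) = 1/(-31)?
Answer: -1589997682/250893 ≈ -6337.4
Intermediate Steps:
G(B) = -1/31
j = 12880/3 (j = -28*23*(-20)/3 = -644*(-20)/3 = -⅓*(-12880) = 12880/3 ≈ 4293.3)
j/((21*G(8 - 12))) - 11822/(-27877) = 12880/(3*((21*(-1/31)))) - 11822/(-27877) = 12880/(3*(-21/31)) - 11822*(-1/27877) = (12880/3)*(-31/21) + 11822/27877 = -57040/9 + 11822/27877 = -1589997682/250893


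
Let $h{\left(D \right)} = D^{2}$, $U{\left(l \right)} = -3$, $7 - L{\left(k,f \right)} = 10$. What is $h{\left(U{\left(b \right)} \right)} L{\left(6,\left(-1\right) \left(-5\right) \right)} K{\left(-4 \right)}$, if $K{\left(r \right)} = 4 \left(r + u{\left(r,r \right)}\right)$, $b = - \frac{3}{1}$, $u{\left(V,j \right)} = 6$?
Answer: $-216$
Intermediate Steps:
$L{\left(k,f \right)} = -3$ ($L{\left(k,f \right)} = 7 - 10 = -3$)
$b = -3$ ($b = \left(-3\right) 1 = -3$)
$K{\left(r \right)} = 24 + 4 r$ ($K{\left(r \right)} = 4 \left(r + 6\right) = 4 \left(6 + r\right) = 24 + 4 r$)
$h{\left(U{\left(b \right)} \right)} L{\left(6,\left(-1\right) \left(-5\right) \right)} K{\left(-4 \right)} = \left(-3\right)^{2} \left(-3\right) \left(24 + 4 \left(-4\right)\right) = 9 \left(-3\right) \left(24 - 16\right) = \left(-27\right) 8 = -216$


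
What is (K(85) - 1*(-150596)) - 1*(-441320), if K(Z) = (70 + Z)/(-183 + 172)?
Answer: 6510921/11 ≈ 5.9190e+5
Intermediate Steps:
K(Z) = -70/11 - Z/11 (K(Z) = (70 + Z)/(-11) = (70 + Z)*(-1/11) = -70/11 - Z/11)
(K(85) - 1*(-150596)) - 1*(-441320) = ((-70/11 - 1/11*85) - 1*(-150596)) - 1*(-441320) = ((-70/11 - 85/11) + 150596) + 441320 = (-155/11 + 150596) + 441320 = 1656401/11 + 441320 = 6510921/11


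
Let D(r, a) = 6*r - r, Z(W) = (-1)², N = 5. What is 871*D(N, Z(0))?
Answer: 21775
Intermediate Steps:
Z(W) = 1
D(r, a) = 5*r
871*D(N, Z(0)) = 871*(5*5) = 871*25 = 21775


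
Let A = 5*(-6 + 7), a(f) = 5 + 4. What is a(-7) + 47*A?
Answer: 244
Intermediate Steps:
a(f) = 9
A = 5 (A = 5*1 = 5)
a(-7) + 47*A = 9 + 47*5 = 9 + 235 = 244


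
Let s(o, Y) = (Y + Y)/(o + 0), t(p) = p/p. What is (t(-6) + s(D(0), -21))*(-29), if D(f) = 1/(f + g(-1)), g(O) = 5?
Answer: 6061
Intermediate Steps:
t(p) = 1
D(f) = 1/(5 + f) (D(f) = 1/(f + 5) = 1/(5 + f))
s(o, Y) = 2*Y/o (s(o, Y) = (2*Y)/o = 2*Y/o)
(t(-6) + s(D(0), -21))*(-29) = (1 + 2*(-21)/1/(5 + 0))*(-29) = (1 + 2*(-21)/1/5)*(-29) = (1 + 2*(-21)/(1/5))*(-29) = (1 + 2*(-21)*5)*(-29) = (1 - 210)*(-29) = -209*(-29) = 6061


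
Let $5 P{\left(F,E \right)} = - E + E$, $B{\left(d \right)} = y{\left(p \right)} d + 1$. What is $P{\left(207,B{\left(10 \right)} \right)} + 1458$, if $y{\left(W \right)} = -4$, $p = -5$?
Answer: $1458$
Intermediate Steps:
$B{\left(d \right)} = 1 - 4 d$ ($B{\left(d \right)} = - 4 d + 1 = 1 - 4 d$)
$P{\left(F,E \right)} = 0$ ($P{\left(F,E \right)} = \frac{- E + E}{5} = \frac{1}{5} \cdot 0 = 0$)
$P{\left(207,B{\left(10 \right)} \right)} + 1458 = 0 + 1458 = 1458$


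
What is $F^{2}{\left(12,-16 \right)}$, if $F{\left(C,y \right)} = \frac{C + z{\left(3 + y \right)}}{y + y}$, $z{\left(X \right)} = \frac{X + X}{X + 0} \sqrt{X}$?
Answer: $\frac{23}{256} + \frac{3 i \sqrt{13}}{64} \approx 0.089844 + 0.16901 i$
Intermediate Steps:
$z{\left(X \right)} = 2 \sqrt{X}$ ($z{\left(X \right)} = \frac{2 X}{X} \sqrt{X} = 2 \sqrt{X}$)
$F{\left(C,y \right)} = \frac{C + 2 \sqrt{3 + y}}{2 y}$ ($F{\left(C,y \right)} = \frac{C + 2 \sqrt{3 + y}}{y + y} = \frac{C + 2 \sqrt{3 + y}}{2 y}$)
$F^{2}{\left(12,-16 \right)} = \left(\frac{\sqrt{3 - 16} + \frac{1}{2} \cdot 12}{-16}\right)^{2} = \left(- \frac{\sqrt{-13} + 6}{16}\right)^{2} = \left(- \frac{i \sqrt{13} + 6}{16}\right)^{2} = \left(- \frac{6 + i \sqrt{13}}{16}\right)^{2} = \left(- \frac{3}{8} - \frac{i \sqrt{13}}{16}\right)^{2}$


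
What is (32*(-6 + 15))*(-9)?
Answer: -2592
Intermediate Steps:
(32*(-6 + 15))*(-9) = (32*9)*(-9) = 288*(-9) = -2592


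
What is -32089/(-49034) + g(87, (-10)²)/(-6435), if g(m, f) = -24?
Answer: 69223177/105177930 ≈ 0.65815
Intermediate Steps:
-32089/(-49034) + g(87, (-10)²)/(-6435) = -32089/(-49034) - 24/(-6435) = -32089*(-1/49034) - 24*(-1/6435) = 32089/49034 + 8/2145 = 69223177/105177930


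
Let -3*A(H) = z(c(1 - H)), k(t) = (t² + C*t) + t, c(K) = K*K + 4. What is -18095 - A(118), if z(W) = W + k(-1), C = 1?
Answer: -13531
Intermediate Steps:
c(K) = 4 + K² (c(K) = K² + 4 = 4 + K²)
k(t) = t² + 2*t (k(t) = (t² + 1*t) + t = (t² + t) + t = (t + t²) + t = t² + 2*t)
z(W) = -1 + W (z(W) = W - (2 - 1) = W - 1*1 = W - 1 = -1 + W)
A(H) = -1 - (1 - H)²/3 (A(H) = -(-1 + (4 + (1 - H)²))/3 = -(3 + (1 - H)²)/3 = -1 - (1 - H)²/3)
-18095 - A(118) = -18095 - (-1 - (-1 + 118)²/3) = -18095 - (-1 - ⅓*117²) = -18095 - (-1 - ⅓*13689) = -18095 - (-1 - 4563) = -18095 - 1*(-4564) = -18095 + 4564 = -13531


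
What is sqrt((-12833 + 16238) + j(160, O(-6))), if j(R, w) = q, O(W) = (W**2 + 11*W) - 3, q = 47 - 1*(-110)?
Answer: sqrt(3562) ≈ 59.682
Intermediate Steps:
q = 157 (q = 47 + 110 = 157)
O(W) = -3 + W**2 + 11*W
j(R, w) = 157
sqrt((-12833 + 16238) + j(160, O(-6))) = sqrt((-12833 + 16238) + 157) = sqrt(3405 + 157) = sqrt(3562)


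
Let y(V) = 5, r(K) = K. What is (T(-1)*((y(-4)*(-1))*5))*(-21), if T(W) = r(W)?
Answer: -525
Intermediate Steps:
T(W) = W
(T(-1)*((y(-4)*(-1))*5))*(-21) = -5*(-1)*5*(-21) = -(-5)*5*(-21) = -1*(-25)*(-21) = 25*(-21) = -525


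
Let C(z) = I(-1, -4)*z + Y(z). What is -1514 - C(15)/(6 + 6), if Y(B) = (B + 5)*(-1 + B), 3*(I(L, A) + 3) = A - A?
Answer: -18403/12 ≈ -1533.6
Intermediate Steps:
I(L, A) = -3 (I(L, A) = -3 + (A - A)/3 = -3 + (1/3)*0 = -3 + 0 = -3)
Y(B) = (-1 + B)*(5 + B) (Y(B) = (5 + B)*(-1 + B) = (-1 + B)*(5 + B))
C(z) = -5 + z + z**2 (C(z) = -3*z + (-5 + z**2 + 4*z) = -5 + z + z**2)
-1514 - C(15)/(6 + 6) = -1514 - (-5 + 15 + 15**2)/(6 + 6) = -1514 - (-5 + 15 + 225)/12 = -1514 - 235/12 = -18403/12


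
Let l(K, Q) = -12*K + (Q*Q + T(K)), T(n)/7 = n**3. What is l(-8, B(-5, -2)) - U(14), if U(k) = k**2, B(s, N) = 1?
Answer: -3683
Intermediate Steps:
T(n) = 7*n**3
l(K, Q) = Q**2 - 12*K + 7*K**3 (l(K, Q) = -12*K + (Q*Q + 7*K**3) = -12*K + (Q**2 + 7*K**3) = Q**2 - 12*K + 7*K**3)
l(-8, B(-5, -2)) - U(14) = (1**2 - 12*(-8) + 7*(-8)**3) - 1*14**2 = (1 + 96 + 7*(-512)) - 1*196 = (1 + 96 - 3584) - 196 = -3487 - 196 = -3683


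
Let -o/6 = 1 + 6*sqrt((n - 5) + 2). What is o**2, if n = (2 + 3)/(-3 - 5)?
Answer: -4662 + 108*I*sqrt(58) ≈ -4662.0 + 822.5*I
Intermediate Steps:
n = -5/8 (n = 5/(-8) = 5*(-1/8) = -5/8 ≈ -0.62500)
o = -6 - 9*I*sqrt(58) (o = -6*(1 + 6*sqrt((-5/8 - 5) + 2)) = -6*(1 + 6*sqrt(-45/8 + 2)) = -6*(1 + 6*sqrt(-29/8)) = -6*(1 + 6*(I*sqrt(58)/4)) = -6*(1 + 3*I*sqrt(58)/2) = -6 - 9*I*sqrt(58) ≈ -6.0 - 68.542*I)
o**2 = (-6 - 9*I*sqrt(58))**2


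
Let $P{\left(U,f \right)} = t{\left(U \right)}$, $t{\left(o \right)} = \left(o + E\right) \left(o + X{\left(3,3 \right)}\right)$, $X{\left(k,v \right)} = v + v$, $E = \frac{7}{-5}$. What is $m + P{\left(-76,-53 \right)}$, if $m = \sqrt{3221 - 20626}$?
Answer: $5418 + 59 i \sqrt{5} \approx 5418.0 + 131.93 i$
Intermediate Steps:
$E = - \frac{7}{5}$ ($E = 7 \left(- \frac{1}{5}\right) = - \frac{7}{5} \approx -1.4$)
$X{\left(k,v \right)} = 2 v$
$t{\left(o \right)} = \left(6 + o\right) \left(- \frac{7}{5} + o\right)$ ($t{\left(o \right)} = \left(o - \frac{7}{5}\right) \left(o + 2 \cdot 3\right) = \left(- \frac{7}{5} + o\right) \left(o + 6\right) = \left(- \frac{7}{5} + o\right) \left(6 + o\right) = \left(6 + o\right) \left(- \frac{7}{5} + o\right)$)
$P{\left(U,f \right)} = - \frac{42}{5} + U^{2} + \frac{23 U}{5}$
$m = 59 i \sqrt{5}$ ($m = \sqrt{-17405} = 59 i \sqrt{5} \approx 131.93 i$)
$m + P{\left(-76,-53 \right)} = 59 i \sqrt{5} + \left(- \frac{42}{5} + \left(-76\right)^{2} + \frac{23}{5} \left(-76\right)\right) = 59 i \sqrt{5} - -5418 = 59 i \sqrt{5} + 5418 = 5418 + 59 i \sqrt{5}$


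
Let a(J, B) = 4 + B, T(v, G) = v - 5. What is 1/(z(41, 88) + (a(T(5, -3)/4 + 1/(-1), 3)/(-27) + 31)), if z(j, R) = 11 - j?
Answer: 27/20 ≈ 1.3500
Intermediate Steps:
T(v, G) = -5 + v
1/(z(41, 88) + (a(T(5, -3)/4 + 1/(-1), 3)/(-27) + 31)) = 1/((11 - 1*41) + ((4 + 3)/(-27) + 31)) = 1/((11 - 41) + (-1/27*7 + 31)) = 1/(-30 + (-7/27 + 31)) = 1/(-30 + 830/27) = 1/(20/27) = 27/20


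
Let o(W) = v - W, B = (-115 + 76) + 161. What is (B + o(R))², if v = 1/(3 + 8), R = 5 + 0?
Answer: 1658944/121 ≈ 13710.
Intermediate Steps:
R = 5
v = 1/11 ≈ 0.090909
B = 122 (B = -39 + 161 = 122)
o(W) = 1/11 - W
(B + o(R))² = (122 + (1/11 - 1*5))² = (122 + (1/11 - 5))² = (122 - 54/11)² = (1288/11)² = 1658944/121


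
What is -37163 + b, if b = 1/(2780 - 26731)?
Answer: -890091014/23951 ≈ -37163.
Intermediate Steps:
b = -1/23951 (b = 1/(-23951) = -1/23951 ≈ -4.1752e-5)
-37163 + b = -37163 - 1/23951 = -890091014/23951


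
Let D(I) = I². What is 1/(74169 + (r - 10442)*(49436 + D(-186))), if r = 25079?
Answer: 1/1230050553 ≈ 8.1297e-10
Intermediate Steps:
1/(74169 + (r - 10442)*(49436 + D(-186))) = 1/(74169 + (25079 - 10442)*(49436 + (-186)²)) = 1/(74169 + 14637*(49436 + 34596)) = 1/(74169 + 14637*84032) = 1/(74169 + 1229976384) = 1/1230050553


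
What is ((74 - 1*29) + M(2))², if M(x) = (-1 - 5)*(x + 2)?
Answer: 441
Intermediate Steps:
M(x) = -12 - 6*x (M(x) = -6*(2 + x) = -12 - 6*x)
((74 - 1*29) + M(2))² = ((74 - 1*29) + (-12 - 6*2))² = ((74 - 29) + (-12 - 12))² = (45 - 24)² = 21² = 441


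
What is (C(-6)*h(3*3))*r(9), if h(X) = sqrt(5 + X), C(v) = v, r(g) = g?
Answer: -54*sqrt(14) ≈ -202.05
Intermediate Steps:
(C(-6)*h(3*3))*r(9) = -6*sqrt(5 + 3*3)*9 = -6*sqrt(5 + 9)*9 = -6*sqrt(14)*9 = -54*sqrt(14)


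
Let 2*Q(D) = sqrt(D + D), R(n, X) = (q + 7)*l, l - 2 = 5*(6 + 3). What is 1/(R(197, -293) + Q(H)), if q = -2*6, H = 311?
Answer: -470/110139 - sqrt(622)/110139 ≈ -0.0044938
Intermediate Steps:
l = 47 (l = 2 + 5*(6 + 3) = 2 + 5*9 = 2 + 45 = 47)
q = -12
R(n, X) = -235 (R(n, X) = (-12 + 7)*47 = -5*47 = -235)
Q(D) = sqrt(2)*sqrt(D)/2 (Q(D) = sqrt(D + D)/2 = sqrt(2*D)/2 = (sqrt(2)*sqrt(D))/2 = sqrt(2)*sqrt(D)/2)
1/(R(197, -293) + Q(H)) = 1/(-235 + sqrt(2)*sqrt(311)/2) = 1/(-235 + sqrt(622)/2)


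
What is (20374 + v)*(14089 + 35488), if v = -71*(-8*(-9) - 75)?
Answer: 1020641699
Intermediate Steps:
v = 213 (v = -71*(72 - 75) = -71*(-3) = 213)
(20374 + v)*(14089 + 35488) = (20374 + 213)*(14089 + 35488) = 20587*49577 = 1020641699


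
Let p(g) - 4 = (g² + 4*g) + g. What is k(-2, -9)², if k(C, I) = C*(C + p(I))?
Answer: 5776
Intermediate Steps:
p(g) = 4 + g² + 5*g (p(g) = 4 + ((g² + 4*g) + g) = 4 + (g² + 5*g) = 4 + g² + 5*g)
k(C, I) = C*(4 + C + I² + 5*I) (k(C, I) = C*(C + (4 + I² + 5*I)) = C*(4 + C + I² + 5*I))
k(-2, -9)² = (-2*(4 - 2 + (-9)² + 5*(-9)))² = (-2*(4 - 2 + 81 - 45))² = (-2*38)² = (-76)² = 5776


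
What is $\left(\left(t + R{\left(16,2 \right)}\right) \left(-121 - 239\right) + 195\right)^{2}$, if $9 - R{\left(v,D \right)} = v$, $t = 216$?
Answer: $5631752025$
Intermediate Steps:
$R{\left(v,D \right)} = 9 - v$
$\left(\left(t + R{\left(16,2 \right)}\right) \left(-121 - 239\right) + 195\right)^{2} = \left(\left(216 + \left(9 - 16\right)\right) \left(-121 - 239\right) + 195\right)^{2} = \left(\left(216 + \left(9 - 16\right)\right) \left(-360\right) + 195\right)^{2} = \left(\left(216 - 7\right) \left(-360\right) + 195\right)^{2} = \left(209 \left(-360\right) + 195\right)^{2} = \left(-75240 + 195\right)^{2} = \left(-75045\right)^{2} = 5631752025$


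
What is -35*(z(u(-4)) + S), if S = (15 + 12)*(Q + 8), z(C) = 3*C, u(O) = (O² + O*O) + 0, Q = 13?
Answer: -23205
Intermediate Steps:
u(O) = 2*O² (u(O) = (O² + O²) + 0 = 2*O² + 0 = 2*O²)
S = 567 (S = (15 + 12)*(13 + 8) = 27*21 = 567)
-35*(z(u(-4)) + S) = -35*(3*(2*(-4)²) + 567) = -35*(3*(2*16) + 567) = -35*(3*32 + 567) = -35*(96 + 567) = -35*663 = -23205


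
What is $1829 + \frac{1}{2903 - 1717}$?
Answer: $\frac{2169195}{1186} \approx 1829.0$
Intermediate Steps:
$1829 + \frac{1}{2903 - 1717} = 1829 + \frac{1}{1186} = \frac{2169195}{1186}$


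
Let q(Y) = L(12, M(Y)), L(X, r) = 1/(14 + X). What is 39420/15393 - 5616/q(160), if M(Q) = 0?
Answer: -749194956/5131 ≈ -1.4601e+5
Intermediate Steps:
q(Y) = 1/26 (q(Y) = 1/(14 + 12) = 1/26)
39420/15393 - 5616/q(160) = 39420/15393 - 5616/1/26 = 39420*(1/15393) - 5616*26 = 13140/5131 - 146016 = -749194956/5131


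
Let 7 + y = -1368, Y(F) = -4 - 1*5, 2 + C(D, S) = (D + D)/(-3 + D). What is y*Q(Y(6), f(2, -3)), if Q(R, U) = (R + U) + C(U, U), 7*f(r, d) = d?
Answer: 430375/28 ≈ 15371.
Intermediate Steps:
f(r, d) = d/7
C(D, S) = -2 + 2*D/(-3 + D) (C(D, S) = -2 + (D + D)/(-3 + D) = -2 + (2*D)/(-3 + D) = -2 + 2*D/(-3 + D))
Y(F) = -9 (Y(F) = -4 - 5 = -9)
y = -1375 (y = -7 - 1368 = -1375)
Q(R, U) = R + U + 6/(-3 + U) (Q(R, U) = (R + U) + 6/(-3 + U) = R + U + 6/(-3 + U))
y*Q(Y(6), f(2, -3)) = -1375*(6 + (-3 + (1/7)*(-3))*(-9 + (1/7)*(-3)))/(-3 + (1/7)*(-3)) = -1375*(6 + (-3 - 3/7)*(-9 - 3/7))/(-3 - 3/7) = -1375*(6 - 24/7*(-66/7))/(-24/7) = -(-9625)*(6 + 1584/49)/24 = -(-9625)*1878/(24*49) = -1375*(-313/28) = 430375/28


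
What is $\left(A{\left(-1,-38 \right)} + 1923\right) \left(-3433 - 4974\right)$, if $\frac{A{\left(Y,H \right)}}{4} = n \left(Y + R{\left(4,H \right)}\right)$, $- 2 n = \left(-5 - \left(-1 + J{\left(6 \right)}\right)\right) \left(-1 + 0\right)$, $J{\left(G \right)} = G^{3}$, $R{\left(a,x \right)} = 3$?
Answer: $-8768501$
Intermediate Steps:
$n = -110$ ($n = - \frac{\left(-5 + \left(1 - 6^{3}\right)\right) \left(-1 + 0\right)}{2} = - \frac{\left(-5 + \left(1 - 216\right)\right) \left(-1\right)}{2} = - \frac{\left(-5 - 215\right) \left(-1\right)}{2} = - \frac{\left(-220\right) \left(-1\right)}{2} = \left(- \frac{1}{2}\right) 220 = -110$)
$A{\left(Y,H \right)} = -1320 - 440 Y$ ($A{\left(Y,H \right)} = 4 \left(- 110 \left(Y + 3\right)\right) = 4 \left(- 110 \left(3 + Y\right)\right) = 4 \left(-330 - 110 Y\right) = -1320 - 440 Y$)
$\left(A{\left(-1,-38 \right)} + 1923\right) \left(-3433 - 4974\right) = \left(\left(-1320 - -440\right) + 1923\right) \left(-3433 - 4974\right) = \left(\left(-1320 + 440\right) + 1923\right) \left(-8407\right) = \left(-880 + 1923\right) \left(-8407\right) = 1043 \left(-8407\right) = -8768501$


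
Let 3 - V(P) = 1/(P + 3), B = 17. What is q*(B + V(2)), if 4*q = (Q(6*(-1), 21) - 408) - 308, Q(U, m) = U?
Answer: -35739/10 ≈ -3573.9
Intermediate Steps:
V(P) = 3 - 1/(3 + P) (V(P) = 3 - 1/(P + 3) = 3 - 1/(3 + P))
q = -361/2 (q = ((6*(-1) - 408) - 308)/4 = ((-6 - 408) - 308)/4 = (-414 - 308)/4 = (¼)*(-722) = -361/2 ≈ -180.50)
q*(B + V(2)) = -361*(17 + (8 + 3*2)/(3 + 2))/2 = -361*(17 + (8 + 6)/5)/2 = -361*(17 + (⅕)*14)/2 = -361*(17 + 14/5)/2 = -361/2*99/5 = -35739/10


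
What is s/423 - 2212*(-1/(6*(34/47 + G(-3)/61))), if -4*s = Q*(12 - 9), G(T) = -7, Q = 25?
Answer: 198695317/328060 ≈ 605.67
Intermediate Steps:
s = -75/4 (s = -25*(12 - 9)/4 = -25*3/4 = -¼*75 = -75/4 ≈ -18.750)
s/423 - 2212*(-1/(6*(34/47 + G(-3)/61))) = -75/4/423 - 2212*(-1/(6*(34/47 - 7/61))) = -75/4*1/423 - 2212*(-1/(6*(34*(1/47) - 7*1/61))) = -25/564 - 2212*(-1/(6*(34/47 - 7/61))) = -25/564 - 2212/((1745/2867)*(-6)) = -25/564 - 2212/(-10470/2867) = -25/564 - 2212*(-2867/10470) = -25/564 + 3170902/5235 = 198695317/328060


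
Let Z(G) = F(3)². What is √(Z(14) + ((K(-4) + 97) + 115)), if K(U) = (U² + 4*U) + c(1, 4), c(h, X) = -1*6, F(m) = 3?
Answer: √215 ≈ 14.663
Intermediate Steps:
c(h, X) = -6
Z(G) = 9 (Z(G) = 3² = 9)
K(U) = -6 + U² + 4*U (K(U) = (U² + 4*U) - 6 = -6 + U² + 4*U)
√(Z(14) + ((K(-4) + 97) + 115)) = √(9 + (((-6 + (-4)² + 4*(-4)) + 97) + 115)) = √(9 + (((-6 + 16 - 16) + 97) + 115)) = √(9 + ((-6 + 97) + 115)) = √(9 + (91 + 115)) = √(9 + 206) = √215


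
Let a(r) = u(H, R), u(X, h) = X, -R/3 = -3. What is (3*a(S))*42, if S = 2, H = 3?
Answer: 378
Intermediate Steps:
R = 9 (R = -3*(-3) = 9)
a(r) = 3
(3*a(S))*42 = (3*3)*42 = 9*42 = 378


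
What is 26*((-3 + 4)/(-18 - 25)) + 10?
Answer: 404/43 ≈ 9.3954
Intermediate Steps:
26*((-3 + 4)/(-18 - 25)) + 10 = 26*(1/(-43)) + 10 = 26*(1*(-1/43)) + 10 = 26*(-1/43) + 10 = -26/43 + 10 = 404/43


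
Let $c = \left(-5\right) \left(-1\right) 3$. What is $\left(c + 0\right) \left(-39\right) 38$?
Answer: $-22230$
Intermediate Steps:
$c = 15$ ($c = 5 \cdot 3 = 15$)
$\left(c + 0\right) \left(-39\right) 38 = \left(15 + 0\right) \left(-39\right) 38 = 15 \left(-39\right) 38 = \left(-585\right) 38 = -22230$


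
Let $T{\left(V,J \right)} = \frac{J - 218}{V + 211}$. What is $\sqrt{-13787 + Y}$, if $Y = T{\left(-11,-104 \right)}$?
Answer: $\frac{i \sqrt{1378861}}{10} \approx 117.42 i$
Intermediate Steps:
$T{\left(V,J \right)} = \frac{-218 + J}{211 + V}$
$Y = - \frac{161}{100}$ ($Y = \frac{-218 - 104}{211 - 11} = \frac{1}{200} \left(-322\right) = - \frac{161}{100} \approx -1.61$)
$\sqrt{-13787 + Y} = \sqrt{-13787 - \frac{161}{100}} = \sqrt{- \frac{1378861}{100}} = \frac{i \sqrt{1378861}}{10}$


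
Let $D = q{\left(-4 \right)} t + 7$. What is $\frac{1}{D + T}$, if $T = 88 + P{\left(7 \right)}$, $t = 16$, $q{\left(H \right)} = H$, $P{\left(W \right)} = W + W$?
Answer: $\frac{1}{45} \approx 0.022222$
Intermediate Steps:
$P{\left(W \right)} = 2 W$
$T = 102$ ($T = 88 + 2 \cdot 7 = 88 + 14 = 102$)
$D = -57$ ($D = \left(-4\right) 16 + 7 = -64 + 7 = -57$)
$\frac{1}{D + T} = \frac{1}{-57 + 102} = \frac{1}{45}$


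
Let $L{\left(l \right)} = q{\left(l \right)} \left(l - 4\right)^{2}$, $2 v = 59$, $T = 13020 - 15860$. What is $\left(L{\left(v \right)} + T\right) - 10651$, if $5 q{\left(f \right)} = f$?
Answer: $- \frac{386181}{40} \approx -9654.5$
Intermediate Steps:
$T = -2840$ ($T = 13020 - 15860 = -2840$)
$q{\left(f \right)} = \frac{f}{5}$
$v = \frac{59}{2}$ ($v = \frac{1}{2} \cdot 59 = \frac{59}{2} \approx 29.5$)
$L{\left(l \right)} = \frac{l \left(-4 + l\right)^{2}}{5}$ ($L{\left(l \right)} = \frac{l}{5} \left(l - 4\right)^{2} = \frac{l}{5} \left(-4 + l\right)^{2} = \frac{l \left(-4 + l\right)^{2}}{5}$)
$\left(L{\left(v \right)} + T\right) - 10651 = \left(\frac{1}{5} \cdot \frac{59}{2} \left(-4 + \frac{59}{2}\right)^{2} - 2840\right) - 10651 = \left(\frac{1}{5} \cdot \frac{59}{2} \left(\frac{51}{2}\right)^{2} - 2840\right) - 10651 = \left(\frac{1}{5} \cdot \frac{59}{2} \cdot \frac{2601}{4} - 2840\right) - 10651 = \left(\frac{153459}{40} - 2840\right) - 10651 = \frac{39859}{40} - 10651 = - \frac{386181}{40}$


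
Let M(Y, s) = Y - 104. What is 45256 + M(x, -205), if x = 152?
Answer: 45304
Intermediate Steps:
M(Y, s) = -104 + Y
45256 + M(x, -205) = 45256 + (-104 + 152) = 45256 + 48 = 45304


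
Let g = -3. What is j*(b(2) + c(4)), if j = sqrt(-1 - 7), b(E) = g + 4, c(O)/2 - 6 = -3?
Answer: 14*I*sqrt(2) ≈ 19.799*I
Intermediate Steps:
c(O) = 6 (c(O) = 12 + 2*(-3) = 12 - 6 = 6)
b(E) = 1 (b(E) = -3 + 4 = 1)
j = 2*I*sqrt(2) (j = sqrt(-8) = 2*I*sqrt(2) ≈ 2.8284*I)
j*(b(2) + c(4)) = (2*I*sqrt(2))*(1 + 6) = (2*I*sqrt(2))*7 = 14*I*sqrt(2)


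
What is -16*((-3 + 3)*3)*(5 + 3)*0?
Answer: 0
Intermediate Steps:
-16*((-3 + 3)*3)*(5 + 3)*0 = -16*(0*3)*8*0 = -16*0*0 = -0*0 = -1*0 = 0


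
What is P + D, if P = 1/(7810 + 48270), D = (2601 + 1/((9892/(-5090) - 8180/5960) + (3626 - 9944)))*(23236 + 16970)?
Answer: 9371939781339306335011/89618628914480 ≈ 1.0458e+8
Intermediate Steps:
D = 167117328483197366/1598049731 (D = (2601 + 1/((9892*(-1/5090) - 8180*1/5960) - 6318))*40206 = (2601 + 1/((-4946/2545 - 409/298) - 6318))*40206 = (2601 + 1/(-2514813/758410 - 6318))*40206 = (2601 + 1/(-4794149193/758410))*40206 = (2601 - 758410/4794149193)*40206 = (12469581292583/4794149193)*40206 = 167117328483197366/1598049731 ≈ 1.0458e+8)
P = 1/56080 ≈ 1.7832e-5
P + D = 1/56080 + 167117328483197366/1598049731 = 9371939781339306335011/89618628914480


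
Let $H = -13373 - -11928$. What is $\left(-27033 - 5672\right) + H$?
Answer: $-34150$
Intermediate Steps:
$H = -1445$ ($H = -13373 + 11928 = -1445$)
$\left(-27033 - 5672\right) + H = \left(-27033 - 5672\right) - 1445 = -32705 - 1445 = -34150$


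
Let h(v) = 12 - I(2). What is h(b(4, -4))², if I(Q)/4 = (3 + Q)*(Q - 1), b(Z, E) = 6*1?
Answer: 64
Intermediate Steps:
b(Z, E) = 6
I(Q) = 4*(-1 + Q)*(3 + Q) (I(Q) = 4*((3 + Q)*(Q - 1)) = 4*((3 + Q)*(-1 + Q)) = 4*((-1 + Q)*(3 + Q)) = 4*(-1 + Q)*(3 + Q))
h(v) = -8 (h(v) = 12 - (-12 + 4*2² + 8*2) = 12 - (-12 + 4*4 + 16) = 12 - (-12 + 16 + 16) = 12 - 1*20 = 12 - 20 = -8)
h(b(4, -4))² = (-8)² = 64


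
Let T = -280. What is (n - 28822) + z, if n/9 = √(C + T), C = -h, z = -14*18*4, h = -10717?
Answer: -29830 + 63*√213 ≈ -28911.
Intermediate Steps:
z = -1008 (z = -252*4 = -1008)
C = 10717 (C = -1*(-10717) = 10717)
n = 63*√213 (n = 9*√(10717 - 280) = 9*√10437 = 9*(7*√213) = 63*√213 ≈ 919.46)
(n - 28822) + z = (63*√213 - 28822) - 1008 = (-28822 + 63*√213) - 1008 = -29830 + 63*√213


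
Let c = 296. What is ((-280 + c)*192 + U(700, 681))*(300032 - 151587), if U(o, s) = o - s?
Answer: 458843495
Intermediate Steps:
((-280 + c)*192 + U(700, 681))*(300032 - 151587) = ((-280 + 296)*192 + (700 - 1*681))*(300032 - 151587) = (16*192 + (700 - 681))*148445 = (3072 + 19)*148445 = 3091*148445 = 458843495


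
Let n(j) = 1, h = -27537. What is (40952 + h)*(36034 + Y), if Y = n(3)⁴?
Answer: 483409525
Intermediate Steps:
Y = 1 (Y = 1⁴ = 1)
(40952 + h)*(36034 + Y) = (40952 - 27537)*(36034 + 1) = 13415*36035 = 483409525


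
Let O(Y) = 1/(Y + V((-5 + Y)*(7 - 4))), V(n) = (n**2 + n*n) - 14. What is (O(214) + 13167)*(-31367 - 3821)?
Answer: -182191016016278/393229 ≈ -4.6332e+8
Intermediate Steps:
V(n) = -14 + 2*n**2 (V(n) = (n**2 + n**2) - 14 = 2*n**2 - 14 = -14 + 2*n**2)
O(Y) = 1/(-14 + Y + 2*(-15 + 3*Y)**2) (O(Y) = 1/(Y + (-14 + 2*((-5 + Y)*(7 - 4))**2)) = 1/(Y + (-14 + 2*((-5 + Y)*3)**2)) = 1/(Y + (-14 + 2*(-15 + 3*Y)**2)) = 1/(-14 + Y + 2*(-15 + 3*Y)**2))
(O(214) + 13167)*(-31367 - 3821) = (1/(-14 + 214 + 18*(-5 + 214)**2) + 13167)*(-31367 - 3821) = (1/(-14 + 214 + 18*209**2) + 13167)*(-35188) = (1/(-14 + 214 + 18*43681) + 13167)*(-35188) = (1/(-14 + 214 + 786258) + 13167)*(-35188) = (1/786458 + 13167)*(-35188) = (10355292487/786458)*(-35188) = -182191016016278/393229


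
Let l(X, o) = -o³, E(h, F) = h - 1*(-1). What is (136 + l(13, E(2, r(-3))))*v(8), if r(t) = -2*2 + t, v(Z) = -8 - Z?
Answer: -1744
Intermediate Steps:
r(t) = -4 + t
E(h, F) = 1 + h (E(h, F) = h + 1 = 1 + h)
(136 + l(13, E(2, r(-3))))*v(8) = (136 - (1 + 2)³)*(-8 - 1*8) = (136 - 1*3³)*(-8 - 8) = (136 - 1*27)*(-16) = (136 - 27)*(-16) = 109*(-16) = -1744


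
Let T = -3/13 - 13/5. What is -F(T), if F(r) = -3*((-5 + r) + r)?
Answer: -2079/65 ≈ -31.985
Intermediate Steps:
T = -184/65 (T = -3*1/13 - 13*⅕ = -3/13 - 13/5 = -184/65 ≈ -2.8308)
F(r) = 15 - 6*r (F(r) = -3*(-5 + 2*r) = 15 - 6*r)
-F(T) = -(15 - 6*(-184/65)) = -(15 + 1104/65) = -1*2079/65 = -2079/65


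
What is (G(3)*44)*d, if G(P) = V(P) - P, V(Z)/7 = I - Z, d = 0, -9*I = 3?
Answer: 0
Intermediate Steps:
I = -1/3 (I = -1/9*3 = -1/3 ≈ -0.33333)
V(Z) = -7/3 - 7*Z (V(Z) = 7*(-1/3 - Z) = -7/3 - 7*Z)
G(P) = -7/3 - 8*P (G(P) = (-7/3 - 7*P) - P = -7/3 - 8*P)
(G(3)*44)*d = ((-7/3 - 8*3)*44)*0 = ((-7/3 - 24)*44)*0 = -79/3*44*0 = -3476/3*0 = 0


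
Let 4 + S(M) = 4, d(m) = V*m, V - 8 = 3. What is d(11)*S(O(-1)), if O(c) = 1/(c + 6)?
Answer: 0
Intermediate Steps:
V = 11 (V = 8 + 3 = 11)
O(c) = 1/(6 + c)
d(m) = 11*m
S(M) = 0 (S(M) = -4 + 4 = 0)
d(11)*S(O(-1)) = (11*11)*0 = 121*0 = 0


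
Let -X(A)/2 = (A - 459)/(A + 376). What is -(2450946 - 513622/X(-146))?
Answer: -284751160/121 ≈ -2.3533e+6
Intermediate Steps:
X(A) = -2*(-459 + A)/(376 + A) (X(A) = -2*(A - 459)/(A + 376) = -2*(-459 + A)/(376 + A))
-(2450946 - 513622/X(-146)) = -(2450946 - 513622/(2*(459 - 1*(-146))/(376 - 146))) = -(2450946 - 513622/(2*(459 + 146)/230)) = -(2450946 - 513622/(2*(1/230)*605)) = -(2450946 - 513622/121/23) = -(2450946 - 513622*23/121) = -(2450946 - 1*11813306/121) = -(2450946 - 11813306/121) = -1*284751160/121 = -284751160/121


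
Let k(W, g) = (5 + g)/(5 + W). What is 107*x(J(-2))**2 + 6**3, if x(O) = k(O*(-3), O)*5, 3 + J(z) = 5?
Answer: 131291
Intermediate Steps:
k(W, g) = (5 + g)/(5 + W)
J(z) = 2 (J(z) = -3 + 5 = 2)
x(O) = 5*(5 + O)/(5 - 3*O) (x(O) = ((5 + O)/(5 + O*(-3)))*5 = ((5 + O)/(5 - 3*O))*5 = 5*(5 + O)/(5 - 3*O))
107*x(J(-2))**2 + 6**3 = 107*(5*(-5 - 1*2)/(-5 + 3*2))**2 + 6**3 = 107*(5*(-5 - 2)/(-5 + 6))**2 + 216 = 107*(5*(-7)/1)**2 + 216 = 107*(5*1*(-7))**2 + 216 = 107*(-35)**2 + 216 = 107*1225 + 216 = 131075 + 216 = 131291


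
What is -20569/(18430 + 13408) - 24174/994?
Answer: -395048699/15823486 ≈ -24.966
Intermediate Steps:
-20569/(18430 + 13408) - 24174/994 = -20569/31838 - 24174*1/994 = -20569*1/31838 - 12087/497 = -20569/31838 - 12087/497 = -395048699/15823486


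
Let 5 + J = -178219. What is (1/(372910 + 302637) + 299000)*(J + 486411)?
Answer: 62250246183719187/675547 ≈ 9.2148e+10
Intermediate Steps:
J = -178224 (J = -5 - 178219 = -178224)
(1/(372910 + 302637) + 299000)*(J + 486411) = (1/(372910 + 302637) + 299000)*(-178224 + 486411) = (1/675547 + 299000)*308187 = (201988553001/675547)*308187 = 62250246183719187/675547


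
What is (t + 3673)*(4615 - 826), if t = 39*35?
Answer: 19088982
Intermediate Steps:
t = 1365
(t + 3673)*(4615 - 826) = (1365 + 3673)*(4615 - 826) = 5038*3789 = 19088982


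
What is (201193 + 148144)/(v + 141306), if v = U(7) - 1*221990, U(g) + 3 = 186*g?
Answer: -349337/79385 ≈ -4.4005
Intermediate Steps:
U(g) = -3 + 186*g
v = -220691 (v = (-3 + 186*7) - 1*221990 = (-3 + 1302) - 221990 = 1299 - 221990 = -220691)
(201193 + 148144)/(v + 141306) = (201193 + 148144)/(-220691 + 141306) = 349337/(-79385) = 349337*(-1/79385) = -349337/79385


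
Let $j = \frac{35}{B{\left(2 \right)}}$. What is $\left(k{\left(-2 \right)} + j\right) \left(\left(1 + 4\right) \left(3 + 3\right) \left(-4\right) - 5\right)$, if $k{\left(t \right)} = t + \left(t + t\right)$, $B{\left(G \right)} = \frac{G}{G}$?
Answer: $-3625$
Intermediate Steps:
$B{\left(G \right)} = 1$
$j = 35$ ($j = \frac{35}{1} = 35 \cdot 1 = 35$)
$k{\left(t \right)} = 3 t$ ($k{\left(t \right)} = t + 2 t = 3 t$)
$\left(k{\left(-2 \right)} + j\right) \left(\left(1 + 4\right) \left(3 + 3\right) \left(-4\right) - 5\right) = \left(3 \left(-2\right) + 35\right) \left(\left(1 + 4\right) \left(3 + 3\right) \left(-4\right) - 5\right) = \left(-6 + 35\right) \left(5 \cdot 6 \left(-4\right) - 5\right) = 29 \left(30 \left(-4\right) - 5\right) = 29 \left(-120 - 5\right) = 29 \left(-125\right) = -3625$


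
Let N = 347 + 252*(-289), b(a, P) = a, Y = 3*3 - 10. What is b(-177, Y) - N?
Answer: 72304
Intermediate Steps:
Y = -1 (Y = 9 - 10 = -1)
N = -72481 (N = 347 - 72828 = -72481)
b(-177, Y) - N = -177 - 1*(-72481) = -177 + 72481 = 72304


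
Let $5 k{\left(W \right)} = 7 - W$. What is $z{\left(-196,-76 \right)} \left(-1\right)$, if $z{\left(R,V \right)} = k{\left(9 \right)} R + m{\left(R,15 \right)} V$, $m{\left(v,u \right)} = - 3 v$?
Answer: $\frac{223048}{5} \approx 44610.0$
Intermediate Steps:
$k{\left(W \right)} = \frac{7}{5} - \frac{W}{5}$ ($k{\left(W \right)} = \frac{7 - W}{5} = \frac{7}{5} - \frac{W}{5}$)
$z{\left(R,V \right)} = - \frac{2 R}{5} - 3 R V$ ($z{\left(R,V \right)} = \left(\frac{7}{5} - \frac{9}{5}\right) R + - 3 R V = \left(\frac{7}{5} - \frac{9}{5}\right) R - 3 R V = - \frac{2 R}{5} - 3 R V$)
$z{\left(-196,-76 \right)} \left(-1\right) = \frac{1}{5} \left(-196\right) \left(-2 - -1140\right) \left(-1\right) = \frac{1}{5} \left(-196\right) \left(-2 + 1140\right) \left(-1\right) = \frac{1}{5} \left(-196\right) 1138 \left(-1\right) = \left(- \frac{223048}{5}\right) \left(-1\right) = \frac{223048}{5}$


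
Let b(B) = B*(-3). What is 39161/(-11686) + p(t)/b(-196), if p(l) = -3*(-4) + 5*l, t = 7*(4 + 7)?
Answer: -9193663/3435684 ≈ -2.6759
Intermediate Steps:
t = 77 (t = 7*11 = 77)
b(B) = -3*B
p(l) = 12 + 5*l
39161/(-11686) + p(t)/b(-196) = 39161/(-11686) + (12 + 5*77)/((-3*(-196))) = 39161*(-1/11686) + (12 + 385)/588 = -39161/11686 + 397*(1/588) = -39161/11686 + 397/588 = -9193663/3435684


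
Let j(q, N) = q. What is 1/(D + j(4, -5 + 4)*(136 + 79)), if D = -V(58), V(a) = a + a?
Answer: 1/744 ≈ 0.0013441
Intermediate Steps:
V(a) = 2*a
D = -116 (D = -2*58 = -1*116 = -116)
1/(D + j(4, -5 + 4)*(136 + 79)) = 1/(-116 + 4*(136 + 79)) = 1/(-116 + 4*215) = 1/(-116 + 860) = 1/744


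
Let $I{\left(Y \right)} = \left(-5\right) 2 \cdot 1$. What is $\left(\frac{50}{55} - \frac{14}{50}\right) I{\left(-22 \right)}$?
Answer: $- \frac{346}{55} \approx -6.2909$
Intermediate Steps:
$I{\left(Y \right)} = -10$ ($I{\left(Y \right)} = \left(-10\right) 1 = -10$)
$\left(\frac{50}{55} - \frac{14}{50}\right) I{\left(-22 \right)} = \left(\frac{50}{55} - \frac{14}{50}\right) \left(-10\right) = \left(50 \cdot \frac{1}{55} - \frac{7}{25}\right) \left(-10\right) = \left(\frac{10}{11} - \frac{7}{25}\right) \left(-10\right) = \frac{173}{275} \left(-10\right) = - \frac{346}{55}$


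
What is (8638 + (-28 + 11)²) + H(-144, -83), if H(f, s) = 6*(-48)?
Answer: 8639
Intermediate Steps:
H(f, s) = -288
(8638 + (-28 + 11)²) + H(-144, -83) = (8638 + (-28 + 11)²) - 288 = (8638 + (-17)²) - 288 = (8638 + 289) - 288 = 8927 - 288 = 8639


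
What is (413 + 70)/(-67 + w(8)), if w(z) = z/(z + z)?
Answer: -138/19 ≈ -7.2632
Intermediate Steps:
w(z) = ½ (w(z) = z/((2*z)) = z*(1/(2*z)) = ½)
(413 + 70)/(-67 + w(8)) = (413 + 70)/(-67 + ½) = 483/(-133/2) = 483*(-2/133) = -138/19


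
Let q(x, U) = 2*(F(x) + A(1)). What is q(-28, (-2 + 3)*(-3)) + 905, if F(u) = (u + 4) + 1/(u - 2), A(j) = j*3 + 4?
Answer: 13064/15 ≈ 870.93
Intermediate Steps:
A(j) = 4 + 3*j (A(j) = 3*j + 4 = 4 + 3*j)
F(u) = 4 + u + 1/(-2 + u) (F(u) = (4 + u) + 1/(-2 + u) = 4 + u + 1/(-2 + u))
q(x, U) = 14 + 2*(-7 + x**2 + 2*x)/(-2 + x) (q(x, U) = 2*((-7 + x**2 + 2*x)/(-2 + x) + (4 + 3*1)) = 2*((-7 + x**2 + 2*x)/(-2 + x) + (4 + 3)) = 2*((-7 + x**2 + 2*x)/(-2 + x) + 7) = 2*(7 + (-7 + x**2 + 2*x)/(-2 + x)) = 14 + 2*(-7 + x**2 + 2*x)/(-2 + x))
q(-28, (-2 + 3)*(-3)) + 905 = 2*(-21 + (-28)**2 + 9*(-28))/(-2 - 28) + 905 = 2*(-21 + 784 - 252)/(-30) + 905 = 2*(-1/30)*511 + 905 = -511/15 + 905 = 13064/15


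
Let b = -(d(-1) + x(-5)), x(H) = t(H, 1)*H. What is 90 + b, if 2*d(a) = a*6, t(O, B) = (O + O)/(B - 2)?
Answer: 143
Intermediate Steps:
t(O, B) = 2*O/(-2 + B) (t(O, B) = (2*O)/(-2 + B) = 2*O/(-2 + B))
d(a) = 3*a (d(a) = (a*6)/2 = (6*a)/2 = 3*a)
x(H) = -2*H² (x(H) = (2*H/(-2 + 1))*H = (2*H/(-1))*H = (2*H*(-1))*H = (-2*H)*H = -2*H²)
b = 53 (b = -(3*(-1) - 2*(-5)²) = -(-3 - 2*25) = -(-3 - 50) = -1*(-53) = 53)
90 + b = 90 + 53 = 143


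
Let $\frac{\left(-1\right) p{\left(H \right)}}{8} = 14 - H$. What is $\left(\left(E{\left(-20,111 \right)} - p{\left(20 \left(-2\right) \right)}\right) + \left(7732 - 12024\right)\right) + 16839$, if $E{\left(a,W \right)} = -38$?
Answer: $12941$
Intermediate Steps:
$p{\left(H \right)} = -112 + 8 H$ ($p{\left(H \right)} = - 8 \left(14 - H\right) = -112 + 8 H$)
$\left(\left(E{\left(-20,111 \right)} - p{\left(20 \left(-2\right) \right)}\right) + \left(7732 - 12024\right)\right) + 16839 = \left(\left(-38 - \left(-112 + 8 \cdot 20 \left(-2\right)\right)\right) + \left(7732 - 12024\right)\right) + 16839 = \left(\left(-38 - \left(-112 + 8 \left(-40\right)\right)\right) - 4292\right) + 16839 = \left(\left(-38 - \left(-112 - 320\right)\right) - 4292\right) + 16839 = \left(\left(-38 - -432\right) - 4292\right) + 16839 = \left(\left(-38 + 432\right) - 4292\right) + 16839 = \left(394 - 4292\right) + 16839 = -3898 + 16839 = 12941$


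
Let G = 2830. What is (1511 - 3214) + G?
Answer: 1127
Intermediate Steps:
(1511 - 3214) + G = (1511 - 3214) + 2830 = -1703 + 2830 = 1127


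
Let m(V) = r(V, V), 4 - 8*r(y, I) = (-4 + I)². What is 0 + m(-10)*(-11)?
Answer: 264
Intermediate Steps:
r(y, I) = ½ - (-4 + I)²/8
m(V) = ½ - (-4 + V)²/8
0 + m(-10)*(-11) = 0 + (½ - (-4 - 10)²/8)*(-11) = 0 + (½ - ⅛*(-14)²)*(-11) = 0 + (½ - ⅛*196)*(-11) = 0 + (½ - 49/2)*(-11) = 0 - 24*(-11) = 0 + 264 = 264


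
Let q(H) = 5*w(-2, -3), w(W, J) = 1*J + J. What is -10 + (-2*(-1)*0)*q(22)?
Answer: -10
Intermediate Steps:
w(W, J) = 2*J (w(W, J) = J + J = 2*J)
q(H) = -30 (q(H) = 5*(2*(-3)) = 5*(-6) = -30)
-10 + (-2*(-1)*0)*q(22) = -10 + (-2*(-1)*0)*(-30) = -10 + (2*0)*(-30) = -10 + 0*(-30) = -10 + 0 = -10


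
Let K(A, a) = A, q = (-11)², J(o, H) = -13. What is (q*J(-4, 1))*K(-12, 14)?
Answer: 18876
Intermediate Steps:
q = 121
(q*J(-4, 1))*K(-12, 14) = (121*(-13))*(-12) = -1573*(-12) = 18876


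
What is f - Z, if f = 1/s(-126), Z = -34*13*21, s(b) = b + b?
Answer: 2339063/252 ≈ 9282.0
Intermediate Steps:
s(b) = 2*b
Z = -9282 (Z = -442*21 = -9282)
f = -1/252 (f = 1/(2*(-126)) = 1/(-252) = -1/252 ≈ -0.0039683)
f - Z = -1/252 - 1*(-9282) = -1/252 + 9282 = 2339063/252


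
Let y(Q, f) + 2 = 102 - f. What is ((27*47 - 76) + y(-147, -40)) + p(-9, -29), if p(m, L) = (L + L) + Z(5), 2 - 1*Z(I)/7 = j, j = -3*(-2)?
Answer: 1247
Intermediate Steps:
j = 6
Z(I) = -28 (Z(I) = 14 - 7*6 = 14 - 42 = -28)
y(Q, f) = 100 - f (y(Q, f) = -2 + (102 - f) = 100 - f)
p(m, L) = -28 + 2*L (p(m, L) = (L + L) - 28 = 2*L - 28 = -28 + 2*L)
((27*47 - 76) + y(-147, -40)) + p(-9, -29) = ((27*47 - 76) + (100 - 1*(-40))) + (-28 + 2*(-29)) = ((1269 - 76) + (100 + 40)) + (-28 - 58) = (1193 + 140) - 86 = 1333 - 86 = 1247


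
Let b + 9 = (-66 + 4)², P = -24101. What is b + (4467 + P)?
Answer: -15799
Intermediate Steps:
b = 3835 (b = -9 + (-66 + 4)² = -9 + (-62)² = -9 + 3844 = 3835)
b + (4467 + P) = 3835 + (4467 - 24101) = 3835 - 19634 = -15799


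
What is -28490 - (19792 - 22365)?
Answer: -25917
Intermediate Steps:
-28490 - (19792 - 22365) = -28490 - 1*(-2573) = -28490 + 2573 = -25917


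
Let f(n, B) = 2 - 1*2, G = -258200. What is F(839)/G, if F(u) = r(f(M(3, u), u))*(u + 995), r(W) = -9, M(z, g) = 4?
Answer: 8253/129100 ≈ 0.063927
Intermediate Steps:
f(n, B) = 0 (f(n, B) = 2 - 2 = 0)
F(u) = -8955 - 9*u (F(u) = -9*(u + 995) = -9*(995 + u) = -8955 - 9*u)
F(839)/G = (-8955 - 9*839)/(-258200) = (-8955 - 7551)*(-1/258200) = -16506*(-1/258200) = 8253/129100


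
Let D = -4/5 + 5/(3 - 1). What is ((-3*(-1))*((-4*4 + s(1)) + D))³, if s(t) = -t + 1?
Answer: -78953589/1000 ≈ -78954.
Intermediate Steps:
s(t) = 1 - t
D = 17/10 (D = -4*⅕ + 5/2 = -⅘ + 5*(½) = -⅘ + 5/2 = 17/10 ≈ 1.7000)
((-3*(-1))*((-4*4 + s(1)) + D))³ = ((-3*(-1))*((-4*4 + (1 - 1*1)) + 17/10))³ = (3*((-16 + (1 - 1)) + 17/10))³ = (3*((-16 + 0) + 17/10))³ = (3*(-16 + 17/10))³ = (3*(-143/10))³ = (-429/10)³ = -78953589/1000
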